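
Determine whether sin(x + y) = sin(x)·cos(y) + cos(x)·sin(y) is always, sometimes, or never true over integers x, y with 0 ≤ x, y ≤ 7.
Always true

The identity holds for every pair in the range. For instance at (x, y) = (2, 5): both sides equal sin(7) ≈ 0.657.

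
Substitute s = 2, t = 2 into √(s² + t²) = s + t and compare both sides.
LHS = √(2² + 2²) = 2·√(2) ≈ 2.828
RHS = 2 + 2 = 4

LHS ≠ RHS (they differ by about 1.172), so the equation does not hold here.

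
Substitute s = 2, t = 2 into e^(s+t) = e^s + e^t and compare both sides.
LHS = e^(2+2) = e^4 ≈ 54.6
RHS = e^2 + e^2 = 2·e^2 ≈ 14.78

LHS ≠ RHS (they differ by about 39.82), so the equation does not hold here.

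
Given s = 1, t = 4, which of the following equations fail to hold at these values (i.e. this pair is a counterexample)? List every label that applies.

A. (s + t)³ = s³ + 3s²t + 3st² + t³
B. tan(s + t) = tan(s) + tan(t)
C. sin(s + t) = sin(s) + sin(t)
Evaluating each claim at the given values:
A. LHS = 125, RHS = 125 → holds here (LHS = RHS)
B. LHS = tan(5) ≈ -3.381, RHS = tan(4) + tan(1) ≈ 2.715 → fails here (LHS ≠ RHS)
C. LHS = sin(5) ≈ -0.9589, RHS = sin(4) + sin(1) ≈ 0.08467 → fails here (LHS ≠ RHS)

Answer: B, C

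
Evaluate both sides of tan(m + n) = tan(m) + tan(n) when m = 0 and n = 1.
LHS = tan(0 + 1) = tan(1) ≈ 1.557
RHS = tan(0) + tan(1) = tan(1) ≈ 1.557

LHS = RHS: the two sides agree.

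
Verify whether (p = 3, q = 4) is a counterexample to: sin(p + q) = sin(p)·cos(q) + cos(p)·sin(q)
No

Substituting p = 3, q = 4:
LHS = sin(3 + 4) = sin(7) ≈ 0.657
RHS = sin(3)·cos(4) + cos(3)·sin(4) = sin(3)·cos(4) + sin(4)·cos(3) ≈ 0.657

The sides agree, so this pair does not disprove the claim.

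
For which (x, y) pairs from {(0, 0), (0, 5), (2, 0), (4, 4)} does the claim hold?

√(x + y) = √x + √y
(0, 0), (0, 5), (2, 0)

Testing each pair:
(0, 0): LHS = 0, RHS = 0 → holds
(0, 5): LHS = √(5) ≈ 2.236, RHS = √(5) ≈ 2.236 → holds
(2, 0): LHS = √(2) ≈ 1.414, RHS = √(2) ≈ 1.414 → holds
(4, 4): LHS = 2·√(2) ≈ 2.828, RHS = 4 → fails

3 of 4 pairs satisfy the claim.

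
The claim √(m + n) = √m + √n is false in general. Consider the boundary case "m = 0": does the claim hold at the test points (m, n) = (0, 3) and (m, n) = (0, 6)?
At (0, 3): LHS = √(3) ≈ 1.732, RHS = √(3) ≈ 1.732 → equal
At (0, 6): LHS = √(6) ≈ 2.449, RHS = √(6) ≈ 2.449 → equal

So the claim does hold at both of these boundary points, even though it is not an identity.

Answer: Yes, holds at both test points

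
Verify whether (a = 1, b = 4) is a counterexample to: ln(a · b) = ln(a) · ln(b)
Yes

Substituting a = 1, b = 4:
LHS = ln(1 · 4) = ln(4) ≈ 1.386
RHS = ln(1) · ln(4) = 0

Since LHS ≠ RHS, this pair disproves the claim.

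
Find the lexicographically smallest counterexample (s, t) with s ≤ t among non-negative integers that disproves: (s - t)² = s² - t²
At (0, 0): both sides equal 0, so it holds there.

Substituting (0, 1) into the claim:
LHS = (0 - 1)² = 1
RHS = 0² - 1² = -1

Since LHS ≠ RHS, this pair disproves the claim, and no lexicographically smaller pair (s ≤ t, non-negative integers) does.

For instance (2, 6) is also a counterexample (LHS = 16, RHS = -32), but it's lexicographically larger.

Answer: (s, t) = (0, 1)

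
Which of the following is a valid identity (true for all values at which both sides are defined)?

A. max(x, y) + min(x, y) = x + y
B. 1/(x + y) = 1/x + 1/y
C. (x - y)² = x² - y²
A: holds — e.g. at (1, 4), both sides equal 5.
B: fails at (5, 5) — LHS = 1/10, RHS = 2/5.
C: fails at (2, 3) — LHS = 1, RHS = -5.

Answer: A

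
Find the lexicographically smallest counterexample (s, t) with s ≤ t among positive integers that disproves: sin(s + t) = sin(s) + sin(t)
(s, t) = (1, 1)

Substituting (1, 1) into the claim:
LHS = sin(1 + 1) = sin(2) ≈ 0.9093
RHS = sin(1) + sin(1) = 2·sin(1) ≈ 1.683

Since LHS ≠ RHS, this pair disproves the claim, and no lexicographically smaller pair (s ≤ t, positive integers) does.

For instance (4, 6) is also a counterexample (LHS = sin(10) ≈ -0.544, RHS = sin(4) + sin(6) ≈ -1.036), but it's lexicographically larger.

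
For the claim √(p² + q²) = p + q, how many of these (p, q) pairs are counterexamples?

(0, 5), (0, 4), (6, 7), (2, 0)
Testing each pair:
(0, 5): LHS = 5, RHS = 5 → satisfies claim
(0, 4): LHS = 4, RHS = 4 → satisfies claim
(6, 7): LHS = √(85) ≈ 9.22, RHS = 13 → counterexample
(2, 0): LHS = 2, RHS = 2 → satisfies claim

That makes 1 counterexample.

Answer: 1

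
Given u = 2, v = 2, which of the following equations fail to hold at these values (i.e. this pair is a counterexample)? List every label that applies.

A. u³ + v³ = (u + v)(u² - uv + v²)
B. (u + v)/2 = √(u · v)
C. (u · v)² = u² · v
Evaluating each claim at the given values:
A. LHS = 16, RHS = 16 → holds here (LHS = RHS)
B. LHS = 2, RHS = 2 → holds here (LHS = RHS)
C. LHS = 16, RHS = 8 → fails here (LHS ≠ RHS)

Answer: C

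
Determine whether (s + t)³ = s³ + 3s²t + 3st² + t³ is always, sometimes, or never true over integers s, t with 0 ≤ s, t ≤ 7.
The identity holds for every pair in the range. For instance at (s, t) = (4, 6): both sides equal 1000.

Answer: Always true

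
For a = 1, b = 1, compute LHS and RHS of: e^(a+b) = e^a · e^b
LHS = e^(1+1) = e^2 ≈ 7.389
RHS = e^1 · e^1 = e^2 ≈ 7.389

LHS = RHS: the two sides agree.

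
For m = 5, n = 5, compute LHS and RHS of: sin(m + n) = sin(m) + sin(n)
LHS = sin(5 + 5) = sin(10) ≈ -0.544
RHS = sin(5) + sin(5) = 2·sin(5) ≈ -1.918

LHS ≠ RHS (they differ by about 1.374), so the equation does not hold here.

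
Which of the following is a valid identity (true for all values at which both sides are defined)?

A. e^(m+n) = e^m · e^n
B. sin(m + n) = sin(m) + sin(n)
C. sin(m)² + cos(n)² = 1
A: holds — e.g. at (4, 4), both sides equal e^8 ≈ 2981.
B: fails at (2, 2) — LHS = sin(4) ≈ -0.7568, RHS = 2·sin(2) ≈ 1.819.
C: fails at (1, 5) — LHS = cos(5)² + sin(1)² ≈ 0.7885, RHS = 1.

Answer: A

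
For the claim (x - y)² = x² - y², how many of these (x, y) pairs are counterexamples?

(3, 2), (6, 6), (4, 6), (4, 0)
2

Testing each pair:
(3, 2): LHS = 1, RHS = 5 → counterexample
(6, 6): LHS = 0, RHS = 0 → satisfies claim
(4, 6): LHS = 4, RHS = -20 → counterexample
(4, 0): LHS = 16, RHS = 16 → satisfies claim

That makes 2 counterexamples.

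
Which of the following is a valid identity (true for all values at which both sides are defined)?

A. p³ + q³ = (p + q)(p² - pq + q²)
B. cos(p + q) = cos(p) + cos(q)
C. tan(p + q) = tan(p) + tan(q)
A: holds — e.g. at (2, 4), both sides equal 72.
B: fails at (6, 7) — LHS = cos(13) ≈ 0.9074, RHS = cos(7) + cos(6) ≈ 1.714.
C: fails at (4, 5) — LHS = tan(9) ≈ -0.4523, RHS = tan(5) + tan(4) ≈ -2.223.

Answer: A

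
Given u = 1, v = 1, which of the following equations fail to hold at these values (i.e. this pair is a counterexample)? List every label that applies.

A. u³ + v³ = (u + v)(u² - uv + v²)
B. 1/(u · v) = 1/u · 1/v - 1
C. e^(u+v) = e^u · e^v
B

Evaluating each claim at the given values:
A. LHS = 2, RHS = 2 → holds here (LHS = RHS)
B. LHS = 1, RHS = 0 → fails here (LHS ≠ RHS)
C. LHS = e^2 ≈ 7.389, RHS = e^2 ≈ 7.389 → holds here (LHS = RHS)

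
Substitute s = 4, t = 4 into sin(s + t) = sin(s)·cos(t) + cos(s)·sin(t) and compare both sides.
LHS = sin(4 + 4) = sin(8) ≈ 0.9894
RHS = sin(4)·cos(4) + cos(4)·sin(4) = 2·sin(4)·cos(4) ≈ 0.9894

LHS = RHS: the two sides agree.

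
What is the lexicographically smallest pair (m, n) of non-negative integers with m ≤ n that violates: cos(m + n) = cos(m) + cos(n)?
(m, n) = (0, 0)

Substituting (0, 0) into the claim:
LHS = cos(0 + 0) = 1
RHS = cos(0) + cos(0) = 2

Since LHS ≠ RHS, this pair disproves the claim, and no lexicographically smaller pair (m ≤ n, non-negative integers) does.

For instance (2, 7) is also a counterexample (LHS = cos(9) ≈ -0.9111, RHS = cos(2) + cos(7) ≈ 0.3378), but it's lexicographically larger.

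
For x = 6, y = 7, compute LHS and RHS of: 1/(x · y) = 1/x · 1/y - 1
LHS = 1/(6 · 7) = 1/42
RHS = 1/6 · 1/7 - 1 = -41/42

LHS ≠ RHS, so the equation does not hold here.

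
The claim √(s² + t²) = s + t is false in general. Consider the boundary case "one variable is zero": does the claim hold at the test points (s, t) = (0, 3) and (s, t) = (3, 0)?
At (0, 3): LHS = 3, RHS = 3 → equal
At (3, 0): LHS = 3, RHS = 3 → equal

So the claim does hold at both of these boundary points, even though it is not an identity.

Answer: Yes, holds at both test points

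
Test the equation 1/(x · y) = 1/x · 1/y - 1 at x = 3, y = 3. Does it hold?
Substituting x = 3, y = 3:

LHS = 1/(3 · 3) = 1/9
RHS = 1/3 · 1/3 - 1 = -8/9

LHS ≠ RHS, so the equation does not hold at this point.

Answer: Fails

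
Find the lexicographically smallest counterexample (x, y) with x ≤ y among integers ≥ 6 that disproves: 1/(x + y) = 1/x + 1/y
(x, y) = (6, 6)

Substituting (6, 6) into the claim:
LHS = 1/(6 + 6) = 1/12
RHS = 1/6 + 1/6 = 1/3

Since LHS ≠ RHS, this pair disproves the claim, and no lexicographically smaller pair (x ≤ y, integers ≥ 6) does.

For instance (8, 9) is also a counterexample (LHS = 1/17, RHS = 17/72), but it's lexicographically larger.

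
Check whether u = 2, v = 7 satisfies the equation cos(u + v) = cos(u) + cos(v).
Substituting u = 2, v = 7:

LHS = cos(2 + 7) = cos(9) ≈ -0.9111
RHS = cos(2) + cos(7) ≈ 0.3378

LHS ≠ RHS, so the equation does not hold at this point.

Answer: Fails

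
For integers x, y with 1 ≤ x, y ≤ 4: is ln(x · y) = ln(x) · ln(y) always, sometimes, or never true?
It holds at (x, y) = (1, 1) (both sides equal 0), but fails at (x, y) = (1, 3) (LHS = ln(3) ≈ 1.099, RHS = 0).

Answer: Sometimes true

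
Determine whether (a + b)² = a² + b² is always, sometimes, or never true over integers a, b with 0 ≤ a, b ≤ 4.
It holds at (a, b) = (0, 4) (both sides equal 16), but fails at (a, b) = (4, 1) (LHS = 25, RHS = 17).

Answer: Sometimes true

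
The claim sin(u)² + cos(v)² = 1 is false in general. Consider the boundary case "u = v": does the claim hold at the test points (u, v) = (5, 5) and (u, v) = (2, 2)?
Yes, holds at both test points

At (5, 5): LHS = cos(5)² + sin(5)² = 1, RHS = 1 → equal
At (2, 2): LHS = cos(2)² + sin(2)² = 1, RHS = 1 → equal

So the claim does hold at both of these boundary points, even though it is not an identity.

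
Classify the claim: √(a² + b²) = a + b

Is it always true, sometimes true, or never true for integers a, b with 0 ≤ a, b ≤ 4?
Sometimes true

It holds at (a, b) = (2, 0) (both sides equal 2), but fails at (a, b) = (2, 2) (LHS = 2·√(2) ≈ 2.828, RHS = 4).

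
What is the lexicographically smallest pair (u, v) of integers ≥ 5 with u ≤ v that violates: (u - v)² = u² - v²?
At (5, 5): both sides equal 0, so it holds there.

Substituting (5, 6) into the claim:
LHS = (5 - 6)² = 1
RHS = 5² - 6² = -11

Since LHS ≠ RHS, this pair disproves the claim, and no lexicographically smaller pair (u ≤ v, integers ≥ 5) does.

For instance (5, 9) is also a counterexample (LHS = 16, RHS = -56), but it's lexicographically larger.

Answer: (u, v) = (5, 6)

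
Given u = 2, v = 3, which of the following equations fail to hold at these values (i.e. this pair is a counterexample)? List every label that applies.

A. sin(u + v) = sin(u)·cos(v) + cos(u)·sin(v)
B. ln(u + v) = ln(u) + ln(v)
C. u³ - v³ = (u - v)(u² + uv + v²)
B

Evaluating each claim at the given values:
A. LHS = sin(5) ≈ -0.9589, RHS = sin(2)·cos(3) + sin(3)·cos(2) ≈ -0.9589 → holds here (LHS = RHS)
B. LHS = ln(5) ≈ 1.609, RHS = ln(2) + ln(3) ≈ 1.792 → fails here (LHS ≠ RHS)
C. LHS = -19, RHS = -19 → holds here (LHS = RHS)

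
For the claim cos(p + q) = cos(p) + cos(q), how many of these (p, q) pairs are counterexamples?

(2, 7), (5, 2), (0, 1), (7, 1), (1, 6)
Testing each pair:
(2, 7): LHS = cos(9) ≈ -0.9111, RHS = cos(2) + cos(7) ≈ 0.3378 → counterexample
(5, 2): LHS = cos(7) ≈ 0.7539, RHS = cos(2) + cos(5) ≈ -0.1325 → counterexample
(0, 1): LHS = cos(1) ≈ 0.5403, RHS = cos(1) + 1 ≈ 1.54 → counterexample
(7, 1): LHS = cos(8) ≈ -0.1455, RHS = cos(1) + cos(7) ≈ 1.294 → counterexample
(1, 6): LHS = cos(7) ≈ 0.7539, RHS = cos(1) + cos(6) ≈ 1.5 → counterexample

That makes 5 counterexamples.

Answer: 5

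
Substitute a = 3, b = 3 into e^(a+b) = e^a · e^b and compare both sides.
LHS = e^(3+3) = e^6 ≈ 403.4
RHS = e^3 · e^3 = e^6 ≈ 403.4

LHS = RHS: the two sides agree.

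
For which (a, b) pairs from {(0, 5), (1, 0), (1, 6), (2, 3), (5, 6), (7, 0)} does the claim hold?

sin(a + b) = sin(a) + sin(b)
(0, 5), (1, 0), (7, 0)

Testing each pair:
(0, 5): LHS = sin(5) ≈ -0.9589, RHS = sin(5) ≈ -0.9589 → holds
(1, 0): LHS = sin(1) ≈ 0.8415, RHS = sin(1) ≈ 0.8415 → holds
(1, 6): LHS = sin(7) ≈ 0.657, RHS = sin(6) + sin(1) ≈ 0.5621 → fails
(2, 3): LHS = sin(5) ≈ -0.9589, RHS = sin(3) + sin(2) ≈ 1.05 → fails
(5, 6): LHS = sin(11) ≈ -1, RHS = sin(5) + sin(6) ≈ -1.238 → fails
(7, 0): LHS = sin(7) ≈ 0.657, RHS = sin(7) ≈ 0.657 → holds

3 of 6 pairs satisfy the claim.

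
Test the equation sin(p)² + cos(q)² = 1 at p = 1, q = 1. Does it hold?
Substituting p = 1, q = 1:

LHS = sin(1)² + cos(1)² = 1
RHS = 1

LHS = RHS, so the equation holds at this point.

Answer: Holds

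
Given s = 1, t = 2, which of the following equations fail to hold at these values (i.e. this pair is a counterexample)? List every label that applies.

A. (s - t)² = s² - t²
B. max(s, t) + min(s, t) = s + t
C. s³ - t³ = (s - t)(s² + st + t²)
Evaluating each claim at the given values:
A. LHS = 1, RHS = -3 → fails here (LHS ≠ RHS)
B. LHS = 3, RHS = 3 → holds here (LHS = RHS)
C. LHS = -7, RHS = -7 → holds here (LHS = RHS)

Answer: A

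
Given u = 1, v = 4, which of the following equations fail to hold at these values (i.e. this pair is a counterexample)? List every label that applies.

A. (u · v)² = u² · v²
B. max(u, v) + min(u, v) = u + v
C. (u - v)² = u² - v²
Evaluating each claim at the given values:
A. LHS = 16, RHS = 16 → holds here (LHS = RHS)
B. LHS = 5, RHS = 5 → holds here (LHS = RHS)
C. LHS = 9, RHS = -15 → fails here (LHS ≠ RHS)

Answer: C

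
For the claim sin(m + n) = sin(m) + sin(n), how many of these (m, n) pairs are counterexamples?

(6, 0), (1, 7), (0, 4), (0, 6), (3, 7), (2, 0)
2

Testing each pair:
(6, 0): LHS = sin(6) ≈ -0.2794, RHS = sin(6) ≈ -0.2794 → satisfies claim
(1, 7): LHS = sin(8) ≈ 0.9894, RHS = sin(7) + sin(1) ≈ 1.498 → counterexample
(0, 4): LHS = sin(4) ≈ -0.7568, RHS = sin(4) ≈ -0.7568 → satisfies claim
(0, 6): LHS = sin(6) ≈ -0.2794, RHS = sin(6) ≈ -0.2794 → satisfies claim
(3, 7): LHS = sin(10) ≈ -0.544, RHS = sin(3) + sin(7) ≈ 0.7981 → counterexample
(2, 0): LHS = sin(2) ≈ 0.9093, RHS = sin(2) ≈ 0.9093 → satisfies claim

That makes 2 counterexamples.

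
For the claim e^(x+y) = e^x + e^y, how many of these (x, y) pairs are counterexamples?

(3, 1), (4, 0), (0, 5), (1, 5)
4

Testing each pair:
(3, 1): LHS = e^4 ≈ 54.6, RHS = e + e^3 ≈ 22.8 → counterexample
(4, 0): LHS = e^4 ≈ 54.6, RHS = 1 + e^4 ≈ 55.6 → counterexample
(0, 5): LHS = e^5 ≈ 148.4, RHS = 1 + e^5 ≈ 149.4 → counterexample
(1, 5): LHS = e^6 ≈ 403.4, RHS = e + e^5 ≈ 151.1 → counterexample

That makes 4 counterexamples.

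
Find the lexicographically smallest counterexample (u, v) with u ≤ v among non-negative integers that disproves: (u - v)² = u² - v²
At (0, 0): both sides equal 0, so it holds there.

Substituting (0, 1) into the claim:
LHS = (0 - 1)² = 1
RHS = 0² - 1² = -1

Since LHS ≠ RHS, this pair disproves the claim, and no lexicographically smaller pair (u ≤ v, non-negative integers) does.

For instance (1, 6) is also a counterexample (LHS = 25, RHS = -35), but it's lexicographically larger.

Answer: (u, v) = (0, 1)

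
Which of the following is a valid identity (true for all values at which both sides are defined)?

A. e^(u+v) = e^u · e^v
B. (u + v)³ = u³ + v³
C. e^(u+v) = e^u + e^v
A: holds — e.g. at (1, 3), both sides equal e^4 ≈ 54.6.
B: fails at (1, 2) — LHS = 27, RHS = 9.
C: fails at (4, 4) — LHS = e^8 ≈ 2981, RHS = 2·e^4 ≈ 109.2.

Answer: A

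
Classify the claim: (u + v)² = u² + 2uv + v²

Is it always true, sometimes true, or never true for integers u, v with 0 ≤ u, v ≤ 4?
Always true

The identity holds for every pair in the range. For instance at (u, v) = (1, 3): both sides equal 16.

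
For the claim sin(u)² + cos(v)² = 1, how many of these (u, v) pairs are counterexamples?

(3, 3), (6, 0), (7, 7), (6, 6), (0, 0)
Testing each pair:
(3, 3): LHS = sin(3)² + cos(3)² = 1, RHS = 1 → satisfies claim
(6, 0): LHS = sin(6)² + 1 ≈ 1.078, RHS = 1 → counterexample
(7, 7): LHS = sin(7)² + cos(7)² = 1, RHS = 1 → satisfies claim
(6, 6): LHS = sin(6)² + cos(6)² = 1, RHS = 1 → satisfies claim
(0, 0): LHS = 1, RHS = 1 → satisfies claim

That makes 1 counterexample.

Answer: 1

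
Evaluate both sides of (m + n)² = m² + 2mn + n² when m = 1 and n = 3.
LHS = (1 + 3)² = 16
RHS = 1² + 2·1·3 + 3² = 16

LHS = RHS: the two sides agree.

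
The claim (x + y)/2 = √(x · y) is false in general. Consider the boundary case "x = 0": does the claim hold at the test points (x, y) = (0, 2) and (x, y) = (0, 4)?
No, fails at both test points

At (0, 2): LHS = 1 ≠ RHS = 0
At (0, 4): LHS = 2 ≠ RHS = 0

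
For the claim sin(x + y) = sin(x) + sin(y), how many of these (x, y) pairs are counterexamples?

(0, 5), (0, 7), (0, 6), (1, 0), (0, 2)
Testing each pair:
(0, 5): LHS = sin(5) ≈ -0.9589, RHS = sin(5) ≈ -0.9589 → satisfies claim
(0, 7): LHS = sin(7) ≈ 0.657, RHS = sin(7) ≈ 0.657 → satisfies claim
(0, 6): LHS = sin(6) ≈ -0.2794, RHS = sin(6) ≈ -0.2794 → satisfies claim
(1, 0): LHS = sin(1) ≈ 0.8415, RHS = sin(1) ≈ 0.8415 → satisfies claim
(0, 2): LHS = sin(2) ≈ 0.9093, RHS = sin(2) ≈ 0.9093 → satisfies claim

That makes 0 counterexamples.

Answer: 0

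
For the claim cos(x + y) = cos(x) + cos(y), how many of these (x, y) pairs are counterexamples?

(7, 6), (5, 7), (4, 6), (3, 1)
Testing each pair:
(7, 6): LHS = cos(13) ≈ 0.9074, RHS = cos(7) + cos(6) ≈ 1.714 → counterexample
(5, 7): LHS = cos(12) ≈ 0.8439, RHS = cos(5) + cos(7) ≈ 1.038 → counterexample
(4, 6): LHS = cos(10) ≈ -0.8391, RHS = cos(4) + cos(6) ≈ 0.3065 → counterexample
(3, 1): LHS = cos(4) ≈ -0.6536, RHS = cos(3) + cos(1) ≈ -0.4497 → counterexample

That makes 4 counterexamples.

Answer: 4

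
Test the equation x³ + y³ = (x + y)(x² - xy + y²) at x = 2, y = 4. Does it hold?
Holds

Substituting x = 2, y = 4:

LHS = 2³ + 4³ = 72
RHS = (2 + 4)(2² - 2·4 + 4²) = 72

LHS = RHS, so the equation holds at this point.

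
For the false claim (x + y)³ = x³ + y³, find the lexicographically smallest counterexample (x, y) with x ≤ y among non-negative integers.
Substituting (1, 1) into the claim:
LHS = (1 + 1)³ = 8
RHS = 1³ + 1³ = 2

Since LHS ≠ RHS, this pair disproves the claim, and no lexicographically smaller pair (x ≤ y, non-negative integers) does.

For instance (1, 3) is also a counterexample (LHS = 64, RHS = 28), but it's lexicographically larger.

Answer: (x, y) = (1, 1)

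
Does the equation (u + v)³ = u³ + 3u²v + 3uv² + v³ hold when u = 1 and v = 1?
Substituting u = 1, v = 1:

LHS = (1 + 1)³ = 8
RHS = 1³ + 3·1²·1 + 3·1·1² + 1³ = 8

LHS = RHS, so the equation holds at this point.

Answer: Holds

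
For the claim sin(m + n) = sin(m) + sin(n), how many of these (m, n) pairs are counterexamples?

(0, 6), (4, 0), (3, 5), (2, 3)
2

Testing each pair:
(0, 6): LHS = sin(6) ≈ -0.2794, RHS = sin(6) ≈ -0.2794 → satisfies claim
(4, 0): LHS = sin(4) ≈ -0.7568, RHS = sin(4) ≈ -0.7568 → satisfies claim
(3, 5): LHS = sin(8) ≈ 0.9894, RHS = sin(5) + sin(3) ≈ -0.8178 → counterexample
(2, 3): LHS = sin(5) ≈ -0.9589, RHS = sin(3) + sin(2) ≈ 1.05 → counterexample

That makes 2 counterexamples.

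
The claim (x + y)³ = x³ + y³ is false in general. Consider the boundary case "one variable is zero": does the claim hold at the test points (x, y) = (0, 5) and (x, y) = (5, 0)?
Yes, holds at both test points

At (0, 5): LHS = 125, RHS = 125 → equal
At (5, 0): LHS = 125, RHS = 125 → equal

So the claim does hold at both of these boundary points, even though it is not an identity.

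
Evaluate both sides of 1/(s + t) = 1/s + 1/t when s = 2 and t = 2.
LHS = 1/(2 + 2) = 1/4
RHS = 1/2 + 1/2 = 1

LHS ≠ RHS, so the equation does not hold here.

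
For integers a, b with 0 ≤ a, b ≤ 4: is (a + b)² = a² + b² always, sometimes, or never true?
It holds at (a, b) = (0, 3) (both sides equal 9), but fails at (a, b) = (3, 4) (LHS = 49, RHS = 25).

Answer: Sometimes true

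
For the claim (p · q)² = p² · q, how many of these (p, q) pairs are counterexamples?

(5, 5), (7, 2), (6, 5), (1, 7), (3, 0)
Testing each pair:
(5, 5): LHS = 625, RHS = 125 → counterexample
(7, 2): LHS = 196, RHS = 98 → counterexample
(6, 5): LHS = 900, RHS = 180 → counterexample
(1, 7): LHS = 49, RHS = 7 → counterexample
(3, 0): LHS = 0, RHS = 0 → satisfies claim

That makes 4 counterexamples.

Answer: 4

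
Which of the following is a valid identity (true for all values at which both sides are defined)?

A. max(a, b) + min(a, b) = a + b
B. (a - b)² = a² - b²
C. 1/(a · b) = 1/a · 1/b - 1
A

A: holds — e.g. at (1, 4), both sides equal 5.
B: fails at (2, 5) — LHS = 9, RHS = -21.
C: fails at (1, 3) — LHS = 1/3, RHS = -2/3.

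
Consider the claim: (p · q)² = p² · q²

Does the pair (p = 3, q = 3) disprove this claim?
No

Substituting p = 3, q = 3:
LHS = (3 · 3)² = 81
RHS = 3² · 3² = 81

The sides agree, so this pair does not disprove the claim.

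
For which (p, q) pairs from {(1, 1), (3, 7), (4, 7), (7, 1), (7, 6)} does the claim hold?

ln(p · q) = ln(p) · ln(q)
(1, 1)

Testing each pair:
(1, 1): LHS = 0, RHS = 0 → holds
(3, 7): LHS = ln(21) ≈ 3.045, RHS = ln(3)·ln(7) ≈ 2.138 → fails
(4, 7): LHS = ln(28) ≈ 3.332, RHS = ln(4)·ln(7) ≈ 2.698 → fails
(7, 1): LHS = ln(7) ≈ 1.946, RHS = 0 → fails
(7, 6): LHS = ln(42) ≈ 3.738, RHS = ln(6)·ln(7) ≈ 3.487 → fails

1 of 5 pairs satisfies the claim.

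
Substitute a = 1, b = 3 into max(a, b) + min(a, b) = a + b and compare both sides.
LHS = max(1, 3) + min(1, 3) = 4
RHS = 1 + 3 = 4

LHS = RHS: the two sides agree.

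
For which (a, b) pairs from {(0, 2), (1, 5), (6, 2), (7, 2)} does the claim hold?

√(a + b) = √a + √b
(0, 2)

Testing each pair:
(0, 2): LHS = √(2) ≈ 1.414, RHS = √(2) ≈ 1.414 → holds
(1, 5): LHS = √(6) ≈ 2.449, RHS = 1 + √(5) ≈ 3.236 → fails
(6, 2): LHS = 2·√(2) ≈ 2.828, RHS = √(2) + √(6) ≈ 3.864 → fails
(7, 2): LHS = 3, RHS = √(2) + √(7) ≈ 4.06 → fails

1 of 4 pairs satisfies the claim.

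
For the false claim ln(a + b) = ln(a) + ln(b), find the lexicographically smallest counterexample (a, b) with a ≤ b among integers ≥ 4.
(a, b) = (4, 4)

Substituting (4, 4) into the claim:
LHS = ln(4 + 4) = ln(8) ≈ 2.079
RHS = ln(4) + ln(4) = 2·ln(4) ≈ 2.773

Since LHS ≠ RHS, this pair disproves the claim, and no lexicographically smaller pair (a ≤ b, integers ≥ 4) does.

For instance (6, 10) is also a counterexample (LHS = ln(16) ≈ 2.773, RHS = ln(6) + ln(10) ≈ 4.094), but it's lexicographically larger.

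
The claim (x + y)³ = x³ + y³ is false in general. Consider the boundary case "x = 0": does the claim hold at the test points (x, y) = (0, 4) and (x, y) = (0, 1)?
At (0, 4): LHS = 64, RHS = 64 → equal
At (0, 1): LHS = 1, RHS = 1 → equal

So the claim does hold at both of these boundary points, even though it is not an identity.

Answer: Yes, holds at both test points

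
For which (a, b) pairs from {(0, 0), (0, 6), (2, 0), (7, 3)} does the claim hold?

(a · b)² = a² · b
(0, 0), (0, 6), (2, 0)

Testing each pair:
(0, 0): LHS = 0, RHS = 0 → holds
(0, 6): LHS = 0, RHS = 0 → holds
(2, 0): LHS = 0, RHS = 0 → holds
(7, 3): LHS = 441, RHS = 147 → fails

3 of 4 pairs satisfy the claim.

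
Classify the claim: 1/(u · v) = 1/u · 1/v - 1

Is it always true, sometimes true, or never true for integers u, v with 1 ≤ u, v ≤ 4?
The claim fails for every pair in the range. For instance at (u, v) = (2, 3): LHS = 1/6, RHS = -5/6.

Answer: Never true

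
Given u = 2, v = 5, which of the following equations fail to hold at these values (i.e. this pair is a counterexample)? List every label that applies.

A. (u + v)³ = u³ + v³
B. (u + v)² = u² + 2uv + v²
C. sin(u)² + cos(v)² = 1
A, C

Evaluating each claim at the given values:
A. LHS = 343, RHS = 133 → fails here (LHS ≠ RHS)
B. LHS = 49, RHS = 49 → holds here (LHS = RHS)
C. LHS = cos(5)² + sin(2)² ≈ 0.9073, RHS = 1 → fails here (LHS ≠ RHS)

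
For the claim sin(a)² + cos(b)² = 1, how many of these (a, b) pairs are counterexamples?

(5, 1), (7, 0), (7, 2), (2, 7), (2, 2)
4

Testing each pair:
(5, 1): LHS = cos(1)² + sin(5)² ≈ 1.211, RHS = 1 → counterexample
(7, 0): LHS = sin(7)² + 1 ≈ 1.432, RHS = 1 → counterexample
(7, 2): LHS = cos(2)² + sin(7)² ≈ 0.6048, RHS = 1 → counterexample
(2, 7): LHS = cos(7)² + sin(2)² ≈ 1.395, RHS = 1 → counterexample
(2, 2): LHS = cos(2)² + sin(2)² = 1, RHS = 1 → satisfies claim

That makes 4 counterexamples.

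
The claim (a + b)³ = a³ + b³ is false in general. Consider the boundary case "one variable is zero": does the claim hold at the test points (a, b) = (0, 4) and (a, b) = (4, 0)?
Yes, holds at both test points

At (0, 4): LHS = 64, RHS = 64 → equal
At (4, 0): LHS = 64, RHS = 64 → equal

So the claim does hold at both of these boundary points, even though it is not an identity.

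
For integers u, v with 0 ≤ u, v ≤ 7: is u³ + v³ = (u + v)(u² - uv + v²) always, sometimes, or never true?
Always true

The identity holds for every pair in the range. For instance at (u, v) = (7, 0): both sides equal 343.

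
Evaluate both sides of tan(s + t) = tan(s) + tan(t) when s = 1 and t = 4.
LHS = tan(1 + 4) = tan(5) ≈ -3.381
RHS = tan(1) + tan(4) ≈ 2.715

LHS ≠ RHS (they differ by about 6.096), so the equation does not hold here.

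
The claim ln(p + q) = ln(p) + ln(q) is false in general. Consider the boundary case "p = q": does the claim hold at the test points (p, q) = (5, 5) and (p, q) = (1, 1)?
No, fails at both test points

At (5, 5): LHS = ln(10) ≈ 2.303 ≠ RHS = 2·ln(5) ≈ 3.219
At (1, 1): LHS = ln(2) ≈ 0.6931 ≠ RHS = 0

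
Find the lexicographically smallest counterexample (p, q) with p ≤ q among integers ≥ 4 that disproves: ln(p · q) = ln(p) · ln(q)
(p, q) = (4, 4)

Substituting (4, 4) into the claim:
LHS = ln(4 · 4) = ln(16) ≈ 2.773
RHS = ln(4) · ln(4) = ln(4)² ≈ 1.922

Since LHS ≠ RHS, this pair disproves the claim, and no lexicographically smaller pair (p ≤ q, integers ≥ 4) does.

For instance (9, 10) is also a counterexample (LHS = ln(90) ≈ 4.5, RHS = ln(9)·ln(10) ≈ 5.059), but it's lexicographically larger.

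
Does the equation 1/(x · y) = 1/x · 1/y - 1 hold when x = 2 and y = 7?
Substituting x = 2, y = 7:

LHS = 1/(2 · 7) = 1/14
RHS = 1/2 · 1/7 - 1 = -13/14

LHS ≠ RHS, so the equation does not hold at this point.

Answer: Fails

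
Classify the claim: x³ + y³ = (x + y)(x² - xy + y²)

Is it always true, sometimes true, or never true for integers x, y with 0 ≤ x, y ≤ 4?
Always true

The identity holds for every pair in the range. For instance at (x, y) = (2, 3): both sides equal 35.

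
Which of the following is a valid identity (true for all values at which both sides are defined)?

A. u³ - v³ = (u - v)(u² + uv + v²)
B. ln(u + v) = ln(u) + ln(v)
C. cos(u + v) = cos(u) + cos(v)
A: holds — e.g. at (1, 4), both sides equal -63.
B: fails at (3, 5) — LHS = ln(8) ≈ 2.079, RHS = ln(3) + ln(5) ≈ 2.708.
C: fails at (2, 3) — LHS = cos(5) ≈ 0.2837, RHS = cos(3) + cos(2) ≈ -1.406.

Answer: A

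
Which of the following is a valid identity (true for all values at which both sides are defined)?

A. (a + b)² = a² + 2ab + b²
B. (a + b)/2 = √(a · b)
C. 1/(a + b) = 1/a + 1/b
A

A: holds — e.g. at (1, 3), both sides equal 16.
B: fails at (2, 7) — LHS = 9/2, RHS = √(14) ≈ 3.742.
C: fails at (2, 2) — LHS = 1/4, RHS = 1.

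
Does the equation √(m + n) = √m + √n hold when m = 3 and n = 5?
Substituting m = 3, n = 5:

LHS = √(3 + 5) = 2·√(2) ≈ 2.828
RHS = √3 + √5 = √(3) + √(5) ≈ 3.968

LHS ≠ RHS, so the equation does not hold at this point.

Answer: Fails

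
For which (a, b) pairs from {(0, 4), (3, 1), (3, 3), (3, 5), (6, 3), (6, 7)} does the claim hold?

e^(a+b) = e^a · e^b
All pairs

Testing each pair:
(0, 4): LHS = e^4 ≈ 54.6, RHS = e^4 ≈ 54.6 → holds
(3, 1): LHS = e^4 ≈ 54.6, RHS = e^4 ≈ 54.6 → holds
(3, 3): LHS = e^6 ≈ 403.4, RHS = e^6 ≈ 403.4 → holds
(3, 5): LHS = e^8 ≈ 2981, RHS = e^8 ≈ 2981 → holds
(6, 3): LHS = e^9 ≈ 8103, RHS = e^9 ≈ 8103 → holds
(6, 7): LHS = e^13 ≈ 442413.4, RHS = e^13 ≈ 442413.4 → holds

Every pair satisfies the claim.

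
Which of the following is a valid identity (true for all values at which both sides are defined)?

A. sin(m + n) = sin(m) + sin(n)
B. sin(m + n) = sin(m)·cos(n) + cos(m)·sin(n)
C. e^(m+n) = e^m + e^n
A: fails at (2, 5) — LHS = sin(7) ≈ 0.657, RHS = sin(5) + sin(2) ≈ -0.04963.
B: holds — e.g. at (1, 3), both sides equal sin(4) ≈ -0.7568.
C: fails at (5, 8) — LHS = e^13 ≈ 442413.4, RHS = e^5 + e^8 ≈ 3129.

Answer: B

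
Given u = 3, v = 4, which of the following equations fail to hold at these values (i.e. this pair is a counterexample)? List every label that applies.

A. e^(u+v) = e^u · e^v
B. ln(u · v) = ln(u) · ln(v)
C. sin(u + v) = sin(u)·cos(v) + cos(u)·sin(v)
Evaluating each claim at the given values:
A. LHS = e^7 ≈ 1097, RHS = e^7 ≈ 1097 → holds here (LHS = RHS)
B. LHS = ln(12) ≈ 2.485, RHS = ln(3)·ln(4) ≈ 1.523 → fails here (LHS ≠ RHS)
C. LHS = sin(7) ≈ 0.657, RHS = sin(3)·cos(4) + sin(4)·cos(3) ≈ 0.657 → holds here (LHS = RHS)

Answer: B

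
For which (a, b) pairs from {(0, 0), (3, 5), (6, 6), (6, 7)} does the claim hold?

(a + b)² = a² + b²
(0, 0)

Testing each pair:
(0, 0): LHS = 0, RHS = 0 → holds
(3, 5): LHS = 64, RHS = 34 → fails
(6, 6): LHS = 144, RHS = 72 → fails
(6, 7): LHS = 169, RHS = 85 → fails

1 of 4 pairs satisfies the claim.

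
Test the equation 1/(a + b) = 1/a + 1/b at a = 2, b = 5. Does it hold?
Substituting a = 2, b = 5:

LHS = 1/(2 + 5) = 1/7
RHS = 1/2 + 1/5 = 7/10

LHS ≠ RHS, so the equation does not hold at this point.

Answer: Fails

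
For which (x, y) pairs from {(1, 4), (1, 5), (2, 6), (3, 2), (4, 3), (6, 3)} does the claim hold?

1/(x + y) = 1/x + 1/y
Testing each pair:
(1, 4): LHS = 1/5, RHS = 5/4 → fails
(1, 5): LHS = 1/6, RHS = 6/5 → fails
(2, 6): LHS = 1/8, RHS = 2/3 → fails
(3, 2): LHS = 1/5, RHS = 5/6 → fails
(4, 3): LHS = 1/7, RHS = 7/12 → fails
(6, 3): LHS = 1/9, RHS = 1/2 → fails

No pair satisfies the claim.

Answer: None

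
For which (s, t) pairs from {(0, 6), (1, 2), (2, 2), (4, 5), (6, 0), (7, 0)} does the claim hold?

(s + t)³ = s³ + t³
(0, 6), (6, 0), (7, 0)

Testing each pair:
(0, 6): LHS = 216, RHS = 216 → holds
(1, 2): LHS = 27, RHS = 9 → fails
(2, 2): LHS = 64, RHS = 16 → fails
(4, 5): LHS = 729, RHS = 189 → fails
(6, 0): LHS = 216, RHS = 216 → holds
(7, 0): LHS = 343, RHS = 343 → holds

3 of 6 pairs satisfy the claim.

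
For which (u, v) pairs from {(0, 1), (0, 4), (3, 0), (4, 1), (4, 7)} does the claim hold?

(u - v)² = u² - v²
Testing each pair:
(0, 1): LHS = 1, RHS = -1 → fails
(0, 4): LHS = 16, RHS = -16 → fails
(3, 0): LHS = 9, RHS = 9 → holds
(4, 1): LHS = 9, RHS = 15 → fails
(4, 7): LHS = 9, RHS = -33 → fails

1 of 5 pairs satisfies the claim.

Answer: (3, 0)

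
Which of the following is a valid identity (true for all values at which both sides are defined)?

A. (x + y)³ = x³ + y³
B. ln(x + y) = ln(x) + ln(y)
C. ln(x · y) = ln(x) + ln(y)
C

A: fails at (2, 5) — LHS = 343, RHS = 133.
B: fails at (3, 7) — LHS = ln(10) ≈ 2.303, RHS = ln(3) + ln(7) ≈ 3.045.
C: holds — e.g. at (2, 4), both sides equal ln(8) ≈ 2.079.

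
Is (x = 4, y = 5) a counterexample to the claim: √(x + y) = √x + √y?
Substituting x = 4, y = 5:
LHS = √(4 + 5) = 3
RHS = √4 + √5 = 2 + √(5) ≈ 4.236

Since LHS ≠ RHS, this pair disproves the claim.

Answer: Yes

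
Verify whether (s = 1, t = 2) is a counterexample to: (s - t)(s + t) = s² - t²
Substituting s = 1, t = 2:
LHS = (1 - 2)(1 + 2) = -3
RHS = 1² - 2² = -3

The sides agree, so this pair does not disprove the claim.

Answer: No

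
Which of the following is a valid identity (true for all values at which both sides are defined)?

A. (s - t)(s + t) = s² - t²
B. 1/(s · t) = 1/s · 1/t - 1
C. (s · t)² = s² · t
A: holds — e.g. at (4, 5), both sides equal -9.
B: fails at (5, 8) — LHS = 1/40, RHS = -39/40.
C: fails at (1, 2) — LHS = 4, RHS = 2.

Answer: A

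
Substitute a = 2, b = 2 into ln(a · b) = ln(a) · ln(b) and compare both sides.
LHS = ln(2 · 2) = ln(4) ≈ 1.386
RHS = ln(2) · ln(2) = ln(2)² ≈ 0.4805

LHS ≠ RHS (they differ by about 0.9058), so the equation does not hold here.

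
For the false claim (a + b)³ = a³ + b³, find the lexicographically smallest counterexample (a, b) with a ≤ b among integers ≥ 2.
Substituting (2, 2) into the claim:
LHS = (2 + 2)³ = 64
RHS = 2³ + 2³ = 16

Since LHS ≠ RHS, this pair disproves the claim, and no lexicographically smaller pair (a ≤ b, integers ≥ 2) does.

For instance (3, 9) is also a counterexample (LHS = 1728, RHS = 756), but it's lexicographically larger.

Answer: (a, b) = (2, 2)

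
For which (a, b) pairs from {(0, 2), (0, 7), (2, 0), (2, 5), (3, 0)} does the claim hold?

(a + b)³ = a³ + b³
(0, 2), (0, 7), (2, 0), (3, 0)

Testing each pair:
(0, 2): LHS = 8, RHS = 8 → holds
(0, 7): LHS = 343, RHS = 343 → holds
(2, 0): LHS = 8, RHS = 8 → holds
(2, 5): LHS = 343, RHS = 133 → fails
(3, 0): LHS = 27, RHS = 27 → holds

4 of 5 pairs satisfy the claim.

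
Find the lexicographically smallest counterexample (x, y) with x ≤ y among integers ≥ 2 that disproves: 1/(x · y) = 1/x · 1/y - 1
Substituting (2, 2) into the claim:
LHS = 1/(2 · 2) = 1/4
RHS = 1/2 · 1/2 - 1 = -3/4

Since LHS ≠ RHS, this pair disproves the claim, and no lexicographically smaller pair (x ≤ y, integers ≥ 2) does.

For instance (3, 3) is also a counterexample (LHS = 1/9, RHS = -8/9), but it's lexicographically larger.

Answer: (x, y) = (2, 2)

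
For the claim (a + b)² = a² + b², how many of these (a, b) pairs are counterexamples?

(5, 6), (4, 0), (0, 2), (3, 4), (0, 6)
Testing each pair:
(5, 6): LHS = 121, RHS = 61 → counterexample
(4, 0): LHS = 16, RHS = 16 → satisfies claim
(0, 2): LHS = 4, RHS = 4 → satisfies claim
(3, 4): LHS = 49, RHS = 25 → counterexample
(0, 6): LHS = 36, RHS = 36 → satisfies claim

That makes 2 counterexamples.

Answer: 2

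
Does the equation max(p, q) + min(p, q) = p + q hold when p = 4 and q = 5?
Holds

Substituting p = 4, q = 5:

LHS = max(4, 5) + min(4, 5) = 9
RHS = 4 + 5 = 9

LHS = RHS, so the equation holds at this point.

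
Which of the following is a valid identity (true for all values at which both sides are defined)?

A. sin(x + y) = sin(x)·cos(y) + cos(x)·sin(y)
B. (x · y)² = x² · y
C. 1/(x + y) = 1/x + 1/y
A: holds — e.g. at (3, 3), both sides equal sin(6) ≈ -0.2794.
B: fails at (5, 5) — LHS = 625, RHS = 125.
C: fails at (1, 2) — LHS = 1/3, RHS = 3/2.

Answer: A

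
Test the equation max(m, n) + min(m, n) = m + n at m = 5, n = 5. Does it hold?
Substituting m = 5, n = 5:

LHS = max(5, 5) + min(5, 5) = 10
RHS = 5 + 5 = 10

LHS = RHS, so the equation holds at this point.

Answer: Holds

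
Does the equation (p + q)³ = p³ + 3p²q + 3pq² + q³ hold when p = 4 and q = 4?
Holds

Substituting p = 4, q = 4:

LHS = (4 + 4)³ = 512
RHS = 4³ + 3·4²·4 + 3·4·4² + 4³ = 512

LHS = RHS, so the equation holds at this point.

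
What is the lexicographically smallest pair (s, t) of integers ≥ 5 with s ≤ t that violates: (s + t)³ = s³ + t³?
(s, t) = (5, 5)

Substituting (5, 5) into the claim:
LHS = (5 + 5)³ = 1000
RHS = 5³ + 5³ = 250

Since LHS ≠ RHS, this pair disproves the claim, and no lexicographically smaller pair (s ≤ t, integers ≥ 5) does.

For instance (6, 7) is also a counterexample (LHS = 2197, RHS = 559), but it's lexicographically larger.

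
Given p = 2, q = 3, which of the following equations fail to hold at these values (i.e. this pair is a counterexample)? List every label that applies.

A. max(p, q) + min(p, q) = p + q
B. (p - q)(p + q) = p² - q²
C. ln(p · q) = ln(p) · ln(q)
Evaluating each claim at the given values:
A. LHS = 5, RHS = 5 → holds here (LHS = RHS)
B. LHS = -5, RHS = -5 → holds here (LHS = RHS)
C. LHS = ln(6) ≈ 1.792, RHS = ln(2)·ln(3) ≈ 0.7615 → fails here (LHS ≠ RHS)

Answer: C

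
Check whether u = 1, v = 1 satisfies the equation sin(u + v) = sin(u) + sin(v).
Fails

Substituting u = 1, v = 1:

LHS = sin(1 + 1) = sin(2) ≈ 0.9093
RHS = sin(1) + sin(1) = 2·sin(1) ≈ 1.683

LHS ≠ RHS, so the equation does not hold at this point.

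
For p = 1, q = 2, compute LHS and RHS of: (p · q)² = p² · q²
LHS = (1 · 2)² = 4
RHS = 1² · 2² = 4

LHS = RHS: the two sides agree.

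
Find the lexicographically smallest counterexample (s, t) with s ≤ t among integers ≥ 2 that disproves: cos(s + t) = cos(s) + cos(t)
Substituting (2, 2) into the claim:
LHS = cos(2 + 2) = cos(4) ≈ -0.6536
RHS = cos(2) + cos(2) = 2·cos(2) ≈ -0.8323

Since LHS ≠ RHS, this pair disproves the claim, and no lexicographically smaller pair (s ≤ t, integers ≥ 2) does.

For instance (5, 8) is also a counterexample (LHS = cos(13) ≈ 0.9074, RHS = cos(8) + cos(5) ≈ 0.1382), but it's lexicographically larger.

Answer: (s, t) = (2, 2)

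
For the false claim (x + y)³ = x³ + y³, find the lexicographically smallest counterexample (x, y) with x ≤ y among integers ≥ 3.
Substituting (3, 3) into the claim:
LHS = (3 + 3)³ = 216
RHS = 3³ + 3³ = 54

Since LHS ≠ RHS, this pair disproves the claim, and no lexicographically smaller pair (x ≤ y, integers ≥ 3) does.

For instance (9, 10) is also a counterexample (LHS = 6859, RHS = 1729), but it's lexicographically larger.

Answer: (x, y) = (3, 3)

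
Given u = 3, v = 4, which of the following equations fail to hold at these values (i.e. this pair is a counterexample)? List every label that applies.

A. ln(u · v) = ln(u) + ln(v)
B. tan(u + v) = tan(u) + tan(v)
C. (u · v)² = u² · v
Evaluating each claim at the given values:
A. LHS = ln(12) ≈ 2.485, RHS = ln(3) + ln(4) ≈ 2.485 → holds here (LHS = RHS)
B. LHS = tan(7) ≈ 0.8714, RHS = tan(3) + tan(4) ≈ 1.015 → fails here (LHS ≠ RHS)
C. LHS = 144, RHS = 36 → fails here (LHS ≠ RHS)

Answer: B, C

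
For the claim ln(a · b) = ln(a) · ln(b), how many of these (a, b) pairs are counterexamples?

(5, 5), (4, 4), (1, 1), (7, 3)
Testing each pair:
(5, 5): LHS = ln(25) ≈ 3.219, RHS = ln(5)² ≈ 2.59 → counterexample
(4, 4): LHS = ln(16) ≈ 2.773, RHS = ln(4)² ≈ 1.922 → counterexample
(1, 1): LHS = 0, RHS = 0 → satisfies claim
(7, 3): LHS = ln(21) ≈ 3.045, RHS = ln(3)·ln(7) ≈ 2.138 → counterexample

That makes 3 counterexamples.

Answer: 3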